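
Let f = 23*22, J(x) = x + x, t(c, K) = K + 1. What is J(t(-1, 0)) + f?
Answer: 508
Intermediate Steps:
t(c, K) = 1 + K
J(x) = 2*x
f = 506
J(t(-1, 0)) + f = 2*(1 + 0) + 506 = 2*1 + 506 = 2 + 506 = 508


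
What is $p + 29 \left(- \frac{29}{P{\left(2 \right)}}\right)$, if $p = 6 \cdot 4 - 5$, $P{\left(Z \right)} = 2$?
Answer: $- \frac{803}{2} \approx -401.5$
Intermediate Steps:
$p = 19$ ($p = 24 - 5 = 19$)
$p + 29 \left(- \frac{29}{P{\left(2 \right)}}\right) = 19 + 29 \left(- \frac{29}{2}\right) = 19 - \frac{841}{2} = - \frac{803}{2}$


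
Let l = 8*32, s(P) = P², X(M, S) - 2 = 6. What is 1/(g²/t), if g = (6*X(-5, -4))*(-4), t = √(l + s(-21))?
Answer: √697/36864 ≈ 0.00071617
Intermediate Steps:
X(M, S) = 8 (X(M, S) = 2 + 6 = 8)
l = 256
t = √697 (t = √(256 + (-21)²) = √(256 + 441) = √697 ≈ 26.401)
g = -192 (g = (6*8)*(-4) = 48*(-4) = -192)
1/(g²/t) = 1/((-192)²/(√697)) = 1/(36864*(√697/697)) = 1/(36864*√697/697) = √697/36864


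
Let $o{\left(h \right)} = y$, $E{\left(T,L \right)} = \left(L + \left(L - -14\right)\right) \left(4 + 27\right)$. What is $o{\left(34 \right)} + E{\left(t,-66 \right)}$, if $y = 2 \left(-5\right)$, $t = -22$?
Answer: $-3668$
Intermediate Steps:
$y = -10$
$E{\left(T,L \right)} = 434 + 62 L$ ($E{\left(T,L \right)} = \left(L + \left(L + 14\right)\right) 31 = \left(L + \left(14 + L\right)\right) 31 = \left(14 + 2 L\right) 31 = 434 + 62 L$)
$o{\left(h \right)} = -10$
$o{\left(34 \right)} + E{\left(t,-66 \right)} = -10 + \left(434 + 62 \left(-66\right)\right) = -10 + \left(434 - 4092\right) = -10 - 3658 = -3668$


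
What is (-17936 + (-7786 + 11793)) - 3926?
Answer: -17855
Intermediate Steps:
(-17936 + (-7786 + 11793)) - 3926 = (-17936 + 4007) - 3926 = -13929 - 3926 = -17855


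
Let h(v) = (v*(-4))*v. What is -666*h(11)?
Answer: 322344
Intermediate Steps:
h(v) = -4*v² (h(v) = (-4*v)*v = -4*v²)
-666*h(11) = -666*(-4*11²) = -666*(-4*121) = -666*(-484) = -222*(-1452) = 322344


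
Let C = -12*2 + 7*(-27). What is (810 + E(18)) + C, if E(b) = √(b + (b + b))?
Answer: 597 + 3*√6 ≈ 604.35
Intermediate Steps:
E(b) = √3*√b (E(b) = √(b + 2*b) = √(3*b) = √3*√b)
C = -213 (C = -24 - 189 = -213)
(810 + E(18)) + C = (810 + √3*√18) - 213 = (810 + √3*(3*√2)) - 213 = (810 + 3*√6) - 213 = 597 + 3*√6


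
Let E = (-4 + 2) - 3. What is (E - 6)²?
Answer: 121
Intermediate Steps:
E = -5 (E = -2 - 3 = -5)
(E - 6)² = (-5 - 6)² = (-11)² = 121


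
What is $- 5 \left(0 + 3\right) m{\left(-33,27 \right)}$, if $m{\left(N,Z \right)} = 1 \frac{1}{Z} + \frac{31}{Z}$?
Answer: $- \frac{160}{9} \approx -17.778$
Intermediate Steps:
$m{\left(N,Z \right)} = \frac{32}{Z}$ ($m{\left(N,Z \right)} = \frac{1}{Z} + \frac{31}{Z} = \frac{32}{Z}$)
$- 5 \left(0 + 3\right) m{\left(-33,27 \right)} = - 5 \left(0 + 3\right) \frac{32}{27} = \left(-5\right) 3 \cdot 32 \cdot \frac{1}{27} = \left(-15\right) \frac{32}{27} = - \frac{160}{9}$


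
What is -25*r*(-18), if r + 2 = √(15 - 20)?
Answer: -900 + 450*I*√5 ≈ -900.0 + 1006.2*I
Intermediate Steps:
r = -2 + I*√5 (r = -2 + √(15 - 20) = -2 + √(-5) = -2 + I*√5 ≈ -2.0 + 2.2361*I)
-25*r*(-18) = -25*(-2 + I*√5)*(-18) = (50 - 25*I*√5)*(-18) = -900 + 450*I*√5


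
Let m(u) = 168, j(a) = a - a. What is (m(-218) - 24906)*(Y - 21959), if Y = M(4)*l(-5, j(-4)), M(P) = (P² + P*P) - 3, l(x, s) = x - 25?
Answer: 564743802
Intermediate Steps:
j(a) = 0
l(x, s) = -25 + x
M(P) = -3 + 2*P² (M(P) = (P² + P²) - 3 = 2*P² - 3 = -3 + 2*P²)
Y = -870 (Y = (-3 + 2*4²)*(-25 - 5) = (-3 + 2*16)*(-30) = (-3 + 32)*(-30) = 29*(-30) = -870)
(m(-218) - 24906)*(Y - 21959) = (168 - 24906)*(-870 - 21959) = -24738*(-22829) = 564743802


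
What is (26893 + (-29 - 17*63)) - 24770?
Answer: 1023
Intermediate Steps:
(26893 + (-29 - 17*63)) - 24770 = (26893 + (-29 - 1071)) - 24770 = (26893 - 1100) - 24770 = 25793 - 24770 = 1023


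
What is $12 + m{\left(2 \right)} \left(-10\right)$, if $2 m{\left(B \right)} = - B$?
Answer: $22$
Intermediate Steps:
$m{\left(B \right)} = - \frac{B}{2}$ ($m{\left(B \right)} = \frac{\left(-1\right) B}{2} = - \frac{B}{2}$)
$12 + m{\left(2 \right)} \left(-10\right) = 12 + \left(- \frac{1}{2}\right) 2 \left(-10\right) = 12 - -10 = 12 + 10 = 22$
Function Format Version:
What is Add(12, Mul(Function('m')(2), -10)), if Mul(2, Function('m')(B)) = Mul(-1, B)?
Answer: 22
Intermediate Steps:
Function('m')(B) = Mul(Rational(-1, 2), B) (Function('m')(B) = Mul(Rational(1, 2), Mul(-1, B)) = Mul(Rational(-1, 2), B))
Add(12, Mul(Function('m')(2), -10)) = Add(12, Mul(Mul(Rational(-1, 2), 2), -10)) = Add(12, Mul(-1, -10)) = Add(12, 10) = 22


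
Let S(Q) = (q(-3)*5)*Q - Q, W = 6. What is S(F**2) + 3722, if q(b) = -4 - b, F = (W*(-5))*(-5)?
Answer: -131278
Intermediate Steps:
F = 150 (F = (6*(-5))*(-5) = -30*(-5) = 150)
S(Q) = -6*Q (S(Q) = ((-4 - 1*(-3))*5)*Q - Q = ((-4 + 3)*5)*Q - Q = (-1*5)*Q - Q = -5*Q - Q = -6*Q)
S(F**2) + 3722 = -6*150**2 + 3722 = -6*22500 + 3722 = -135000 + 3722 = -131278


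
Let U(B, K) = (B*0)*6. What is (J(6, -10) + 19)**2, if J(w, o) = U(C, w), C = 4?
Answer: 361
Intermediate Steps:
U(B, K) = 0 (U(B, K) = 0*6 = 0)
J(w, o) = 0
(J(6, -10) + 19)**2 = (0 + 19)**2 = 19**2 = 361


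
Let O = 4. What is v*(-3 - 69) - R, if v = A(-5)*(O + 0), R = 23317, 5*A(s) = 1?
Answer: -116873/5 ≈ -23375.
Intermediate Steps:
A(s) = ⅕ (A(s) = (⅕)*1 = ⅕)
v = ⅘ (v = (4 + 0)/5 = (⅕)*4 = ⅘ ≈ 0.80000)
v*(-3 - 69) - R = 4*(-3 - 69)/5 - 1*23317 = (⅘)*(-72) - 23317 = -288/5 - 23317 = -116873/5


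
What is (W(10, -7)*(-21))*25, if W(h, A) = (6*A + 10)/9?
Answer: 5600/3 ≈ 1866.7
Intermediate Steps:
W(h, A) = 10/9 + 2*A/3 (W(h, A) = (10 + 6*A)*(⅑) = 10/9 + 2*A/3)
(W(10, -7)*(-21))*25 = ((10/9 + (⅔)*(-7))*(-21))*25 = ((10/9 - 14/3)*(-21))*25 = -32/9*(-21)*25 = (224/3)*25 = 5600/3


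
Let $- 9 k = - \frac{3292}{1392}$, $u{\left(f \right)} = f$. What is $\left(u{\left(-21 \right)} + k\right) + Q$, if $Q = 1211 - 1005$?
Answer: $\frac{580243}{3132} \approx 185.26$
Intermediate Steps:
$Q = 206$ ($Q = 1211 - 1005 = 206$)
$k = \frac{823}{3132}$ ($k = - \frac{\left(-3292\right) \frac{1}{1392}}{9} = \left(- \frac{1}{9}\right) \left(- \frac{823}{348}\right) = \frac{823}{3132} \approx 0.26277$)
$\left(u{\left(-21 \right)} + k\right) + Q = \left(-21 + \frac{823}{3132}\right) + 206 = - \frac{64949}{3132} + 206 = \frac{580243}{3132}$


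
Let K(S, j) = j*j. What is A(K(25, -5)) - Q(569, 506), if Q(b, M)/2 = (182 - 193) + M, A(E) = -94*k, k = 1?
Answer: -1084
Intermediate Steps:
K(S, j) = j²
A(E) = -94 (A(E) = -94*1 = -94)
Q(b, M) = -22 + 2*M (Q(b, M) = 2*((182 - 193) + M) = 2*(-11 + M) = -22 + 2*M)
A(K(25, -5)) - Q(569, 506) = -94 - (-22 + 2*506) = -94 - (-22 + 1012) = -94 - 1*990 = -94 - 990 = -1084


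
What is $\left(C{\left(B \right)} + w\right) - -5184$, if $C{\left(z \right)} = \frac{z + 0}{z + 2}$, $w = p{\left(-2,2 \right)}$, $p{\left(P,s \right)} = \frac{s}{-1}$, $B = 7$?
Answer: $\frac{46645}{9} \approx 5182.8$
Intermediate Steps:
$p{\left(P,s \right)} = - s$ ($p{\left(P,s \right)} = s \left(-1\right) = - s$)
$w = -2$ ($w = \left(-1\right) 2 = -2$)
$C{\left(z \right)} = \frac{z}{2 + z}$
$\left(C{\left(B \right)} + w\right) - -5184 = \left(\frac{7}{2 + 7} - 2\right) - -5184 = \left(\frac{7}{9} - 2\right) + 5184 = - \frac{11}{9} + 5184 = \frac{46645}{9}$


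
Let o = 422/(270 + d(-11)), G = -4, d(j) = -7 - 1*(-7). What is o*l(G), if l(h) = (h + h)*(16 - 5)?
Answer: -18568/135 ≈ -137.54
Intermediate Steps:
d(j) = 0 (d(j) = -7 + 7 = 0)
l(h) = 22*h (l(h) = (2*h)*11 = 22*h)
o = 211/135 (o = 422/(270 + 0) = 422/270 = 422*(1/270) = 211/135 ≈ 1.5630)
o*l(G) = 211*(22*(-4))/135 = (211/135)*(-88) = -18568/135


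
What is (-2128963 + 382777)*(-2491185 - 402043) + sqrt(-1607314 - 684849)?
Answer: 5052114228408 + I*sqrt(2292163) ≈ 5.0521e+12 + 1514.0*I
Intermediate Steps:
(-2128963 + 382777)*(-2491185 - 402043) + sqrt(-1607314 - 684849) = -1746186*(-2893228) + sqrt(-2292163) = 5052114228408 + I*sqrt(2292163)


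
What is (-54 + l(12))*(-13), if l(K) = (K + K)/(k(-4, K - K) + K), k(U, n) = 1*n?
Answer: 676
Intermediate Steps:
k(U, n) = n
l(K) = 2 (l(K) = (K + K)/((K - K) + K) = (2*K)/(0 + K) = (2*K)/K = 2)
(-54 + l(12))*(-13) = (-54 + 2)*(-13) = -52*(-13) = 676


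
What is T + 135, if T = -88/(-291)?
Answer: 39373/291 ≈ 135.30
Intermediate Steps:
T = 88/291 (T = -88*(-1/291) = 88/291 ≈ 0.30241)
T + 135 = 88/291 + 135 = 39373/291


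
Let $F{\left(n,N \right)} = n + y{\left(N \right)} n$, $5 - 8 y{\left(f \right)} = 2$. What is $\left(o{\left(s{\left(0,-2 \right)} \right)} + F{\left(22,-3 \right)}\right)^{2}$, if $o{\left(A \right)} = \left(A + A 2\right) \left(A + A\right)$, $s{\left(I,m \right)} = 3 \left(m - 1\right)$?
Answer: $\frac{4264225}{16} \approx 2.6651 \cdot 10^{5}$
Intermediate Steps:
$y{\left(f \right)} = \frac{3}{8}$ ($y{\left(f \right)} = \frac{5}{8} - \frac{1}{4} = \frac{3}{8}$)
$s{\left(I,m \right)} = -3 + 3 m$ ($s{\left(I,m \right)} = 3 \left(-1 + m\right) = -3 + 3 m$)
$o{\left(A \right)} = 6 A^{2}$ ($o{\left(A \right)} = \left(A + 2 A\right) 2 A = 3 A 2 A = 6 A^{2}$)
$F{\left(n,N \right)} = \frac{11 n}{8}$ ($F{\left(n,N \right)} = n + \frac{3 n}{8} = \frac{11 n}{8}$)
$\left(o{\left(s{\left(0,-2 \right)} \right)} + F{\left(22,-3 \right)}\right)^{2} = \left(6 \left(-3 + 3 \left(-2\right)\right)^{2} + \frac{11}{8} \cdot 22\right)^{2} = \left(6 \left(-3 - 6\right)^{2} + \frac{121}{4}\right)^{2} = \left(6 \left(-9\right)^{2} + \frac{121}{4}\right)^{2} = \left(6 \cdot 81 + \frac{121}{4}\right)^{2} = \left(486 + \frac{121}{4}\right)^{2} = \left(\frac{2065}{4}\right)^{2} = \frac{4264225}{16}$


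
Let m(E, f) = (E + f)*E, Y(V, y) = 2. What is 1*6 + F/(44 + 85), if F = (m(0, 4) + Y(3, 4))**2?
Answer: 778/129 ≈ 6.0310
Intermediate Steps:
m(E, f) = E*(E + f)
F = 4 (F = (0*(0 + 4) + 2)**2 = (0*4 + 2)**2 = (0 + 2)**2 = 2**2 = 4)
1*6 + F/(44 + 85) = 1*6 + 4/(44 + 85) = 6 + 4/129 = 778/129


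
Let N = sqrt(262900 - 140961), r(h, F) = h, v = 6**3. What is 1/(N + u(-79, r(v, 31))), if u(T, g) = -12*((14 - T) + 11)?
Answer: -1248/1435565 - sqrt(121939)/1435565 ≈ -0.0011126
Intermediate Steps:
v = 216
u(T, g) = -300 + 12*T (u(T, g) = -12*(25 - T) = -300 + 12*T)
N = sqrt(121939) ≈ 349.20
1/(N + u(-79, r(v, 31))) = 1/(sqrt(121939) + (-300 + 12*(-79))) = 1/(sqrt(121939) + (-300 - 948)) = 1/(sqrt(121939) - 1248) = 1/(-1248 + sqrt(121939))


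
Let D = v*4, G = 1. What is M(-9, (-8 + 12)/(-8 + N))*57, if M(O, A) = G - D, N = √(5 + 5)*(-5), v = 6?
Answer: -1311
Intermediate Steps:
D = 24 (D = 6*4 = 24)
N = -5*√10 (N = √10*(-5) = -5*√10 ≈ -15.811)
M(O, A) = -23 (M(O, A) = 1 - 1*24 = 1 - 24 = -23)
M(-9, (-8 + 12)/(-8 + N))*57 = -23*57 = -1311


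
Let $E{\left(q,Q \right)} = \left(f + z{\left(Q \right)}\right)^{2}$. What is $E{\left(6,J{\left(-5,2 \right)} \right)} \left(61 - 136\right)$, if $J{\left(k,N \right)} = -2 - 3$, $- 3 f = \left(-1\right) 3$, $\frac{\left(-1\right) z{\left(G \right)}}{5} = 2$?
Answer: $-6075$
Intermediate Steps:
$z{\left(G \right)} = -10$ ($z{\left(G \right)} = \left(-5\right) 2 = -10$)
$f = 1$ ($f = - \frac{\left(-1\right) 3}{3} = \left(- \frac{1}{3}\right) \left(-3\right) = 1$)
$J{\left(k,N \right)} = -5$
$E{\left(q,Q \right)} = 81$ ($E{\left(q,Q \right)} = \left(1 - 10\right)^{2} = \left(-9\right)^{2} = 81$)
$E{\left(6,J{\left(-5,2 \right)} \right)} \left(61 - 136\right) = 81 \left(61 - 136\right) = 81 \left(-75\right) = -6075$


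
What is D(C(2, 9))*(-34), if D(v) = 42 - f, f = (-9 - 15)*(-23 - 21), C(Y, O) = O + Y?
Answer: 34476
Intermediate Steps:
f = 1056 (f = -24*(-44) = 1056)
D(v) = -1014 (D(v) = 42 - 1*1056 = 42 - 1056 = -1014)
D(C(2, 9))*(-34) = -1014*(-34) = 34476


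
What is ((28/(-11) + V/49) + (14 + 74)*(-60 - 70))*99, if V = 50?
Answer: -55502838/49 ≈ -1.1327e+6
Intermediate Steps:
((28/(-11) + V/49) + (14 + 74)*(-60 - 70))*99 = ((28/(-11) + 50/49) + (14 + 74)*(-60 - 70))*99 = ((28*(-1/11) + 50*(1/49)) + 88*(-130))*99 = ((-28/11 + 50/49) - 11440)*99 = (-822/539 - 11440)*99 = -6166982/539*99 = -55502838/49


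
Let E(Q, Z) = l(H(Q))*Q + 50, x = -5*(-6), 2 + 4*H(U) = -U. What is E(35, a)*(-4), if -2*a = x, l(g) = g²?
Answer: -48715/4 ≈ -12179.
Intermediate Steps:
H(U) = -½ - U/4 (H(U) = -½ + (-U)/4 = -½ - U/4)
x = 30
a = -15 (a = -½*30 = -15)
E(Q, Z) = 50 + Q*(-½ - Q/4)² (E(Q, Z) = (-½ - Q/4)²*Q + 50 = Q*(-½ - Q/4)² + 50 = 50 + Q*(-½ - Q/4)²)
E(35, a)*(-4) = (50 + (1/16)*35*(2 + 35)²)*(-4) = (50 + (1/16)*35*37²)*(-4) = (50 + (1/16)*35*1369)*(-4) = (50 + 47915/16)*(-4) = (48715/16)*(-4) = -48715/4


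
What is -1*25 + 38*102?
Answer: 3851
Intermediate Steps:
-1*25 + 38*102 = -25 + 3876 = 3851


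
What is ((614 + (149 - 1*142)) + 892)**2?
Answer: 2289169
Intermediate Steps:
((614 + (149 - 1*142)) + 892)**2 = ((614 + (149 - 142)) + 892)**2 = ((614 + 7) + 892)**2 = (621 + 892)**2 = 1513**2 = 2289169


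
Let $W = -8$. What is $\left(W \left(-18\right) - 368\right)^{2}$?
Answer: $50176$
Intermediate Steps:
$\left(W \left(-18\right) - 368\right)^{2} = \left(\left(-8\right) \left(-18\right) - 368\right)^{2} = \left(144 - 368\right)^{2} = \left(-224\right)^{2} = 50176$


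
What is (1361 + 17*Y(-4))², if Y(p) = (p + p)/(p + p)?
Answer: 1898884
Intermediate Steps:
Y(p) = 1 (Y(p) = (2*p)/((2*p)) = (2*p)*(1/(2*p)) = 1)
(1361 + 17*Y(-4))² = (1361 + 17*1)² = (1361 + 17)² = 1378² = 1898884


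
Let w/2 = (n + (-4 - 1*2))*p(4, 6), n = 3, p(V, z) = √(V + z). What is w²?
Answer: 360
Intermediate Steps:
w = -6*√10 (w = 2*((3 + (-4 - 1*2))*√(4 + 6)) = 2*((3 + (-4 - 2))*√10) = 2*((3 - 6)*√10) = 2*(-3*√10) = -6*√10 ≈ -18.974)
w² = (-6*√10)² = 360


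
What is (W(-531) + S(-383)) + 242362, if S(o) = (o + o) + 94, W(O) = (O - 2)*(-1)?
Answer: 242223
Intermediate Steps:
W(O) = 2 - O (W(O) = (-2 + O)*(-1) = 2 - O)
S(o) = 94 + 2*o (S(o) = 2*o + 94 = 94 + 2*o)
(W(-531) + S(-383)) + 242362 = ((2 - 1*(-531)) + (94 + 2*(-383))) + 242362 = ((2 + 531) + (94 - 766)) + 242362 = (533 - 672) + 242362 = -139 + 242362 = 242223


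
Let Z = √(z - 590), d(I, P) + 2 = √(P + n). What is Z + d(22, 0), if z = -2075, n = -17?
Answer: -2 + I*√17 + I*√2665 ≈ -2.0 + 55.747*I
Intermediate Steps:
d(I, P) = -2 + √(-17 + P) (d(I, P) = -2 + √(P - 17) = -2 + √(-17 + P))
Z = I*√2665 (Z = √(-2075 - 590) = √(-2665) = I*√2665 ≈ 51.624*I)
Z + d(22, 0) = I*√2665 + (-2 + √(-17 + 0)) = I*√2665 + (-2 + √(-17)) = I*√2665 + (-2 + I*√17) = -2 + I*√17 + I*√2665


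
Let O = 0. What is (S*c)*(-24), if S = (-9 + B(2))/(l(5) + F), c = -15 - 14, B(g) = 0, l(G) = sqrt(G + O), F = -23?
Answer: 36018/131 + 1566*sqrt(5)/131 ≈ 301.68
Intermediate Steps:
l(G) = sqrt(G) (l(G) = sqrt(G + 0) = sqrt(G))
c = -29
S = -9/(-23 + sqrt(5)) (S = (-9 + 0)/(sqrt(5) - 23) = -9/(-23 + sqrt(5)) ≈ 0.43344)
(S*c)*(-24) = ((207/524 + 9*sqrt(5)/524)*(-29))*(-24) = (-6003/524 - 261*sqrt(5)/524)*(-24) = 36018/131 + 1566*sqrt(5)/131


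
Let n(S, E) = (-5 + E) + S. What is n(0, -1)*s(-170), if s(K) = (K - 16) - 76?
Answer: 1572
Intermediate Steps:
s(K) = -92 + K (s(K) = (-16 + K) - 76 = -92 + K)
n(S, E) = -5 + E + S
n(0, -1)*s(-170) = (-5 - 1 + 0)*(-92 - 170) = -6*(-262) = 1572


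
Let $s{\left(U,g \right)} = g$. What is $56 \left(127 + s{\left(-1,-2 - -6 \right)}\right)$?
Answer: $7336$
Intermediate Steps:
$56 \left(127 + s{\left(-1,-2 - -6 \right)}\right) = 56 \left(127 - -4\right) = 56 \left(127 + \left(-2 + 6\right)\right) = 56 \left(127 + 4\right) = 56 \cdot 131 = 7336$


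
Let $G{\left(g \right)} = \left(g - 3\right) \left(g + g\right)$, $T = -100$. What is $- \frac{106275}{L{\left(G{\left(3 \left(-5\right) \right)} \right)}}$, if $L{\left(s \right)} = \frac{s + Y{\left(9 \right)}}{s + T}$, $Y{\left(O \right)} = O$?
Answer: $- \frac{15587000}{183} \approx -85175.0$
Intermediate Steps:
$G{\left(g \right)} = 2 g \left(-3 + g\right)$ ($G{\left(g \right)} = \left(-3 + g\right) 2 g = 2 g \left(-3 + g\right)$)
$L{\left(s \right)} = \frac{9 + s}{-100 + s}$ ($L{\left(s \right)} = \frac{s + 9}{s - 100} = \frac{9 + s}{-100 + s}$)
$- \frac{106275}{L{\left(G{\left(3 \left(-5\right) \right)} \right)}} = - \frac{106275}{\frac{1}{-100 + 2 \cdot 3 \left(-5\right) \left(-3 + 3 \left(-5\right)\right)} \left(9 + 2 \cdot 3 \left(-5\right) \left(-3 + 3 \left(-5\right)\right)\right)} = - \frac{106275}{\frac{1}{-100 + 2 \left(-15\right) \left(-3 - 15\right)} \left(9 + 2 \left(-15\right) \left(-3 - 15\right)\right)} = - \frac{106275}{\frac{1}{-100 + 2 \left(-15\right) \left(-18\right)} \left(9 + 2 \left(-15\right) \left(-18\right)\right)} = - \frac{106275}{\frac{1}{-100 + 540} \left(9 + 540\right)} = - \frac{106275}{\frac{1}{440} \cdot 549} = - \frac{106275}{\frac{549}{440}} = \left(-106275\right) \frac{440}{549} = - \frac{15587000}{183}$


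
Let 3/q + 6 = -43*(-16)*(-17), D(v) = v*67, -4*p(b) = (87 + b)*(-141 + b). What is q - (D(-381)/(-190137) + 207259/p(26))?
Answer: -616160129982813/9637885448710 ≈ -63.931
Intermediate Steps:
p(b) = -(-141 + b)*(87 + b)/4 (p(b) = -(87 + b)*(-141 + b)/4 = -(-141 + b)*(87 + b)/4)
D(v) = 67*v
q = -3/11702 (q = 3/(-6 - 43*(-16)*(-17)) = 3/(-6 + 688*(-17)) = 3/(-6 - 11696) = 3/(-11702) = 3*(-1/11702) = -3/11702 ≈ -0.00025637)
q - (D(-381)/(-190137) + 207259/p(26)) = -3/11702 - ((67*(-381))/(-190137) + 207259/(12267/4 - ¼*26² + (27/2)*26)) = -3/11702 - (-25527*(-1/190137) + 207259/(12267/4 - ¼*676 + 351)) = -3/11702 - (8509/63379 + 207259/(12267/4 - 169 + 351)) = -3/11702 - (8509/63379 + 207259/(12995/4)) = -3/11702 - (8509/63379 + 207259*(4/12995)) = -3/11702 - (8509/63379 + 829036/12995) = -3/11702 - 1*52654047099/823610105 = -3/11702 - 52654047099/823610105 = -616160129982813/9637885448710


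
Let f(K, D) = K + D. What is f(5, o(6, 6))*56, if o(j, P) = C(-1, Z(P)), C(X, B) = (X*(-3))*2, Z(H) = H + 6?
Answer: 616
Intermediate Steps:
Z(H) = 6 + H
C(X, B) = -6*X (C(X, B) = -3*X*2 = -6*X)
o(j, P) = 6 (o(j, P) = -6*(-1) = 6)
f(K, D) = D + K
f(5, o(6, 6))*56 = (6 + 5)*56 = 11*56 = 616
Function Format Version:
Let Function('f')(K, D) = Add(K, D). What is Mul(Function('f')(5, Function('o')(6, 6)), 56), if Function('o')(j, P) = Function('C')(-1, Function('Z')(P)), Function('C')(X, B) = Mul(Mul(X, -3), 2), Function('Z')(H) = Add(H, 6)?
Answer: 616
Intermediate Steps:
Function('Z')(H) = Add(6, H)
Function('C')(X, B) = Mul(-6, X) (Function('C')(X, B) = Mul(Mul(-3, X), 2) = Mul(-6, X))
Function('o')(j, P) = 6 (Function('o')(j, P) = Mul(-6, -1) = 6)
Function('f')(K, D) = Add(D, K)
Mul(Function('f')(5, Function('o')(6, 6)), 56) = Mul(Add(6, 5), 56) = Mul(11, 56) = 616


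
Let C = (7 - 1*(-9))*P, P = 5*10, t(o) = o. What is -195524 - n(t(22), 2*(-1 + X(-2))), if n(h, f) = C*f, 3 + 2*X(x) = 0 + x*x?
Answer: -194724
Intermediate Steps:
X(x) = -3/2 + x**2/2 (X(x) = -3/2 + (0 + x*x)/2 = -3/2 + (0 + x**2)/2 = -3/2 + x**2/2)
P = 50
C = 800 (C = (7 - 1*(-9))*50 = (7 + 9)*50 = 16*50 = 800)
n(h, f) = 800*f
-195524 - n(t(22), 2*(-1 + X(-2))) = -195524 - 800*2*(-1 + (-3/2 + (1/2)*(-2)**2)) = -195524 - 800*2*(-1 + (-3/2 + (1/2)*4)) = -195524 - 800*2*(-1 + (-3/2 + 2)) = -195524 - 800*2*(-1 + 1/2) = -195524 - 800*2*(-1/2) = -195524 - 800*(-1) = -195524 - 1*(-800) = -195524 + 800 = -194724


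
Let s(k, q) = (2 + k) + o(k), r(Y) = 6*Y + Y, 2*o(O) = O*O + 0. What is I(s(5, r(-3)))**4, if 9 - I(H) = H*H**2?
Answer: 12321553246032726081/4096 ≈ 3.0082e+15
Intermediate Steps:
o(O) = O**2/2 (o(O) = (O*O + 0)/2 = (O**2 + 0)/2 = O**2/2)
r(Y) = 7*Y
s(k, q) = 2 + k + k**2/2 (s(k, q) = (2 + k) + k**2/2 = 2 + k + k**2/2)
I(H) = 9 - H**3 (I(H) = 9 - H*H**2 = 9 - H**3)
I(s(5, r(-3)))**4 = (9 - (2 + 5 + (1/2)*5**2)**3)**4 = (9 - (2 + 5 + (1/2)*25)**3)**4 = (9 - (2 + 5 + 25/2)**3)**4 = (9 - (39/2)**3)**4 = (9 - 1*59319/8)**4 = (9 - 59319/8)**4 = (-59247/8)**4 = 12321553246032726081/4096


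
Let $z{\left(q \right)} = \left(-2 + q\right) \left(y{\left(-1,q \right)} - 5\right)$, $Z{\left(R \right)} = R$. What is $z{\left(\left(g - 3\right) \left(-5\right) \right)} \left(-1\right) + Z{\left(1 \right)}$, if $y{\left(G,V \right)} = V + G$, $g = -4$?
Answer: $-956$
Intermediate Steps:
$y{\left(G,V \right)} = G + V$
$z{\left(q \right)} = \left(-6 + q\right) \left(-2 + q\right)$ ($z{\left(q \right)} = \left(-2 + q\right) \left(\left(-1 + q\right) - 5\right) = \left(-2 + q\right) \left(-6 + q\right) = \left(-6 + q\right) \left(-2 + q\right)$)
$z{\left(\left(g - 3\right) \left(-5\right) \right)} \left(-1\right) + Z{\left(1 \right)} = \left(12 + \left(\left(-4 - 3\right) \left(-5\right)\right)^{2} - 8 \left(-4 - 3\right) \left(-5\right)\right) \left(-1\right) + 1 = \left(12 + \left(\left(-7\right) \left(-5\right)\right)^{2} - 8 \left(\left(-7\right) \left(-5\right)\right)\right) \left(-1\right) + 1 = \left(12 + 35^{2} - 280\right) \left(-1\right) + 1 = \left(12 + 1225 - 280\right) \left(-1\right) + 1 = 957 \left(-1\right) + 1 = -957 + 1 = -956$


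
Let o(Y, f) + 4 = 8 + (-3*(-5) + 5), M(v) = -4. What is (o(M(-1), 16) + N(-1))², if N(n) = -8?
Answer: 256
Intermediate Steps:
o(Y, f) = 24 (o(Y, f) = -4 + (8 + (-3*(-5) + 5)) = -4 + (8 + (15 + 5)) = -4 + (8 + 20) = -4 + 28 = 24)
(o(M(-1), 16) + N(-1))² = (24 - 8)² = 16² = 256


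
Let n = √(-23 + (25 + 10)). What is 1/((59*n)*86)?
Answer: √3/30444 ≈ 5.6893e-5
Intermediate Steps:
n = 2*√3 (n = √(-23 + 35) = √12 = 2*√3 ≈ 3.4641)
1/((59*n)*86) = 1/((59*(2*√3))*86) = 1/((118*√3)*86) = 1/(10148*√3) = √3/30444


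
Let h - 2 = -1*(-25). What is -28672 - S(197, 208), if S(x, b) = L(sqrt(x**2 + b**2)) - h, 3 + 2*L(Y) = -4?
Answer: -57283/2 ≈ -28642.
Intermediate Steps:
L(Y) = -7/2 (L(Y) = -3/2 + (1/2)*(-4) = -3/2 - 2 = -7/2)
h = 27 (h = 2 - 1*(-25) = 2 + 25 = 27)
S(x, b) = -61/2 (S(x, b) = -7/2 - 1*27 = -7/2 - 27 = -61/2)
-28672 - S(197, 208) = -28672 - 1*(-61/2) = -28672 + 61/2 = -57283/2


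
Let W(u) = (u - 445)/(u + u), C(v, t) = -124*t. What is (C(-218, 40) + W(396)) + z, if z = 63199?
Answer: 46125239/792 ≈ 58239.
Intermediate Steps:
W(u) = (-445 + u)/(2*u) (W(u) = (-445 + u)/((2*u)) = (-445 + u)*(1/(2*u)) = (-445 + u)/(2*u))
(C(-218, 40) + W(396)) + z = (-124*40 + (1/2)*(-445 + 396)/396) + 63199 = (-4960 + (1/2)*(1/396)*(-49)) + 63199 = (-4960 - 49/792) + 63199 = -3928369/792 + 63199 = 46125239/792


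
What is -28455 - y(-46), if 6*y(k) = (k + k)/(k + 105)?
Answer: -5036489/177 ≈ -28455.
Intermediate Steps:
y(k) = k/(3*(105 + k)) (y(k) = ((k + k)/(k + 105))/6 = ((2*k)/(105 + k))/6 = (2*k/(105 + k))/6 = k/(3*(105 + k)))
-28455 - y(-46) = -28455 - (-46)/(3*(105 - 46)) = -28455 - (-46)/(3*59) = -28455 - 1*(-46/177) = -28455 + 46/177 = -5036489/177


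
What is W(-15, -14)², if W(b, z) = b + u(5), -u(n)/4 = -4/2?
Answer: 49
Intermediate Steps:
u(n) = 8 (u(n) = -(-16)/2 = -4*(-2) = 8)
W(b, z) = 8 + b (W(b, z) = b + 8 = 8 + b)
W(-15, -14)² = (8 - 15)² = (-7)² = 49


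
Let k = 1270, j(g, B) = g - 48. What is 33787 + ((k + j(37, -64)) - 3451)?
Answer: 31595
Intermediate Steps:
j(g, B) = -48 + g
33787 + ((k + j(37, -64)) - 3451) = 33787 + ((1270 + (-48 + 37)) - 3451) = 33787 + ((1270 - 11) - 3451) = 33787 + (1259 - 3451) = 33787 - 2192 = 31595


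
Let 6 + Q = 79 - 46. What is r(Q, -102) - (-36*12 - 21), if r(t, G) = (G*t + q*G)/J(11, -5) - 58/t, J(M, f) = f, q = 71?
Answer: 330757/135 ≈ 2450.1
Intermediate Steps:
Q = 27 (Q = -6 + (79 - 46) = -6 + 33 = 27)
r(t, G) = -58/t - 71*G/5 - G*t/5 (r(t, G) = (G*t + 71*G)/(-5) - 58/t = (71*G + G*t)*(-1/5) - 58/t = (-71*G/5 - G*t/5) - 58/t = -58/t - 71*G/5 - G*t/5)
r(Q, -102) - (-36*12 - 21) = (1/5)*(-290 - 1*(-102)*27*(71 + 27))/27 - (-36*12 - 21) = (1/5)*(1/27)*(-290 - 1*(-102)*27*98) - (-432 - 21) = (1/5)*(1/27)*(-290 + 269892) - 1*(-453) = (1/5)*(1/27)*269602 + 453 = 269602/135 + 453 = 330757/135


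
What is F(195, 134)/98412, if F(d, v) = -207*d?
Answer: -13455/32804 ≈ -0.41016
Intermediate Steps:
F(195, 134)/98412 = -207*195/98412 = -40365*1/98412 = -13455/32804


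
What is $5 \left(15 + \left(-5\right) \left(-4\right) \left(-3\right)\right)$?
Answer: $-225$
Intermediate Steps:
$5 \left(15 + \left(-5\right) \left(-4\right) \left(-3\right)\right) = 5 \left(15 + 20 \left(-3\right)\right) = 5 \left(15 - 60\right) = 5 \left(-45\right) = -225$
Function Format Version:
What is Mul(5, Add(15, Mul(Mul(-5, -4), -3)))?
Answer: -225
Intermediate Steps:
Mul(5, Add(15, Mul(Mul(-5, -4), -3))) = Mul(5, Add(15, Mul(20, -3))) = Mul(5, Add(15, -60)) = Mul(5, -45) = -225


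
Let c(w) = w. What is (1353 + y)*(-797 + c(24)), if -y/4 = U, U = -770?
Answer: -3426709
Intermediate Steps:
y = 3080 (y = -4*(-770) = 3080)
(1353 + y)*(-797 + c(24)) = (1353 + 3080)*(-797 + 24) = 4433*(-773) = -3426709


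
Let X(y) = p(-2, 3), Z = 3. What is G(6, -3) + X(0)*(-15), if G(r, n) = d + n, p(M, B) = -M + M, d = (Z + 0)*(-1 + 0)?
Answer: -6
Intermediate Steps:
d = -3 (d = (3 + 0)*(-1 + 0) = 3*(-1) = -3)
p(M, B) = 0
G(r, n) = -3 + n
X(y) = 0
G(6, -3) + X(0)*(-15) = (-3 - 3) + 0*(-15) = -6 + 0 = -6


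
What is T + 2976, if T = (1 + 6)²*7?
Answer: 3319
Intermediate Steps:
T = 343 (T = 7²*7 = 49*7 = 343)
T + 2976 = 343 + 2976 = 3319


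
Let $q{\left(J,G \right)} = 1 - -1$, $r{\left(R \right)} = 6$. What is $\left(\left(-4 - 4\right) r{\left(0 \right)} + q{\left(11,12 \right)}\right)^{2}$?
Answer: $2116$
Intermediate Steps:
$q{\left(J,G \right)} = 2$ ($q{\left(J,G \right)} = 1 + 1 = 2$)
$\left(\left(-4 - 4\right) r{\left(0 \right)} + q{\left(11,12 \right)}\right)^{2} = \left(\left(-4 - 4\right) 6 + 2\right)^{2} = \left(\left(-8\right) 6 + 2\right)^{2} = \left(-48 + 2\right)^{2} = \left(-46\right)^{2} = 2116$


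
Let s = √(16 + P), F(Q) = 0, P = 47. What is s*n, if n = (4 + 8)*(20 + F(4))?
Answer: 720*√7 ≈ 1904.9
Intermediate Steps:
n = 240 (n = (4 + 8)*(20 + 0) = 12*20 = 240)
s = 3*√7 (s = √(16 + 47) = √63 = 3*√7 ≈ 7.9373)
s*n = (3*√7)*240 = 720*√7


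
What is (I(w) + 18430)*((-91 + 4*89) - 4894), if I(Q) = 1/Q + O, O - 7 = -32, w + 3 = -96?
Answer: -2811491042/33 ≈ -8.5197e+7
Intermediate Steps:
w = -99 (w = -3 - 96 = -99)
O = -25 (O = 7 - 32 = -25)
I(Q) = -25 + 1/Q (I(Q) = 1/Q - 25 = -25 + 1/Q)
(I(w) + 18430)*((-91 + 4*89) - 4894) = ((-25 + 1/(-99)) + 18430)*((-91 + 4*89) - 4894) = ((-25 - 1/99) + 18430)*((-91 + 356) - 4894) = (-2476/99 + 18430)*(265 - 4894) = (1822094/99)*(-4629) = -2811491042/33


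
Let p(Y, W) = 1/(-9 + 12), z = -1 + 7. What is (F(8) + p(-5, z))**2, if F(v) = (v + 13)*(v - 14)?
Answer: 142129/9 ≈ 15792.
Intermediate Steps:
F(v) = (-14 + v)*(13 + v) (F(v) = (13 + v)*(-14 + v) = (-14 + v)*(13 + v))
z = 6
p(Y, W) = 1/3
(F(8) + p(-5, z))**2 = ((-182 + 8**2 - 1*8) + 1/3)**2 = ((-182 + 64 - 8) + 1/3)**2 = (-126 + 1/3)**2 = (-377/3)**2 = 142129/9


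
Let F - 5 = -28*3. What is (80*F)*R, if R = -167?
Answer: 1055440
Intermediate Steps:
F = -79 (F = 5 - 28*3 = 5 - 84 = -79)
(80*F)*R = (80*(-79))*(-167) = -6320*(-167) = 1055440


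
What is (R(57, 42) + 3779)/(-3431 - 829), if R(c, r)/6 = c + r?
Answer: -4373/4260 ≈ -1.0265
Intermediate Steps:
R(c, r) = 6*c + 6*r (R(c, r) = 6*(c + r) = 6*c + 6*r)
(R(57, 42) + 3779)/(-3431 - 829) = ((6*57 + 6*42) + 3779)/(-3431 - 829) = ((342 + 252) + 3779)/(-4260) = (594 + 3779)*(-1/4260) = 4373*(-1/4260) = -4373/4260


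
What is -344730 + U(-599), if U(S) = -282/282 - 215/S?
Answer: -206493654/599 ≈ -3.4473e+5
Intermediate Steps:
U(S) = -1 - 215/S (U(S) = -282*1/282 - 215/S = -1 - 215/S)
-344730 + U(-599) = -344730 + (-215 - 1*(-599))/(-599) = -344730 - (-215 + 599)/599 = -344730 - 1/599*384 = -344730 - 384/599 = -206493654/599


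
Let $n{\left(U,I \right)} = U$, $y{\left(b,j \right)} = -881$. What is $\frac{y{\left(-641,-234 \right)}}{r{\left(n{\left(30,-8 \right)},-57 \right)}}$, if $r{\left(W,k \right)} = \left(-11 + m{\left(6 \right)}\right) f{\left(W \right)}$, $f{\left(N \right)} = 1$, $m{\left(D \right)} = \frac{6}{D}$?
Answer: $\frac{881}{10} \approx 88.1$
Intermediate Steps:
$r{\left(W,k \right)} = -10$ ($r{\left(W,k \right)} = \left(-11 + \frac{6}{6}\right) 1 = \left(-11 + 6 \cdot \frac{1}{6}\right) 1 = \left(-11 + 1\right) 1 = \left(-10\right) 1 = -10$)
$\frac{y{\left(-641,-234 \right)}}{r{\left(n{\left(30,-8 \right)},-57 \right)}} = - \frac{881}{-10} = \left(-881\right) \left(- \frac{1}{10}\right) = \frac{881}{10}$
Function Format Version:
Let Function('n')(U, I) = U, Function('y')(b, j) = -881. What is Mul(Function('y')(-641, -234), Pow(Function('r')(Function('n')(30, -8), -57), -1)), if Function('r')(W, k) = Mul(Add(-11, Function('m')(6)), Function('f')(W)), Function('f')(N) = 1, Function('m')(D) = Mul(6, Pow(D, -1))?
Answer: Rational(881, 10) ≈ 88.100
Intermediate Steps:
Function('r')(W, k) = -10 (Function('r')(W, k) = Mul(Add(-11, Mul(6, Pow(6, -1))), 1) = Mul(Add(-11, Mul(6, Rational(1, 6))), 1) = Mul(Add(-11, 1), 1) = Mul(-10, 1) = -10)
Mul(Function('y')(-641, -234), Pow(Function('r')(Function('n')(30, -8), -57), -1)) = Mul(-881, Pow(-10, -1)) = Mul(-881, Rational(-1, 10)) = Rational(881, 10)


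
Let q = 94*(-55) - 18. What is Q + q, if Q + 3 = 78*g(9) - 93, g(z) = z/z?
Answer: -5206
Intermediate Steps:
q = -5188 (q = -5170 - 18 = -5188)
g(z) = 1
Q = -18 (Q = -3 + (78*1 - 93) = -3 + (78 - 93) = -3 - 15 = -18)
Q + q = -18 - 5188 = -5206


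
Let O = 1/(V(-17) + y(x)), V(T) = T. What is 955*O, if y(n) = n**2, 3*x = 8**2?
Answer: 8595/3943 ≈ 2.1798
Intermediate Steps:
x = 64/3 (x = (1/3)*8**2 = (1/3)*64 = 64/3 ≈ 21.333)
O = 9/3943 (O = 1/(-17 + (64/3)**2) = 1/(-17 + 4096/9) = 1/(3943/9) = 9/3943 ≈ 0.0022825)
955*O = 955*(9/3943) = 8595/3943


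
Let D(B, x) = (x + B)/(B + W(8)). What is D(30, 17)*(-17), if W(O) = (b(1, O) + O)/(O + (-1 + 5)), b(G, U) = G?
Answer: -3196/123 ≈ -25.984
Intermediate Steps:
W(O) = (1 + O)/(4 + O) (W(O) = (1 + O)/(O + (-1 + 5)) = (1 + O)/(O + 4) = (1 + O)/(4 + O))
D(B, x) = (B + x)/(3/4 + B) (D(B, x) = (x + B)/(B + (1 + 8)/(4 + 8)) = (B + x)/(B + 9/12) = (B + x)/(B + (1/12)*9) = (B + x)/(B + 3/4) = (B + x)/(3/4 + B))
D(30, 17)*(-17) = (4*(30 + 17)/(3 + 4*30))*(-17) = (4*47/(3 + 120))*(-17) = (4*47/123)*(-17) = (4*(1/123)*47)*(-17) = (188/123)*(-17) = -3196/123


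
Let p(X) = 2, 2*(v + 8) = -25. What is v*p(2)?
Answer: -41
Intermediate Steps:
v = -41/2 (v = -8 + (½)*(-25) = -8 - 25/2 = -41/2 ≈ -20.500)
v*p(2) = -41/2*2 = -41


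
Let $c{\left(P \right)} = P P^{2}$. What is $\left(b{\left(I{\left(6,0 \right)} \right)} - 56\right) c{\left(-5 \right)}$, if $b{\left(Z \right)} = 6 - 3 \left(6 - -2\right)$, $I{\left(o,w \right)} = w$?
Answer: $9250$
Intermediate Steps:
$c{\left(P \right)} = P^{3}$
$b{\left(Z \right)} = -18$ ($b{\left(Z \right)} = 6 - 3 \left(6 + 2\right) = 6 - 24 = -18$)
$\left(b{\left(I{\left(6,0 \right)} \right)} - 56\right) c{\left(-5 \right)} = \left(-18 - 56\right) \left(-5\right)^{3} = \left(-74\right) \left(-125\right) = 9250$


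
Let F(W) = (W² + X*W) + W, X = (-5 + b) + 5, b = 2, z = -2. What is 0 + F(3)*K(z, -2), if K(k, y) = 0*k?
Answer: 0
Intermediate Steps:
K(k, y) = 0
X = 2 (X = (-5 + 2) + 5 = -3 + 5 = 2)
F(W) = W² + 3*W (F(W) = (W² + 2*W) + W = W² + 3*W)
0 + F(3)*K(z, -2) = 0 + (3*(3 + 3))*0 = 0 + (3*6)*0 = 0 + 18*0 = 0 + 0 = 0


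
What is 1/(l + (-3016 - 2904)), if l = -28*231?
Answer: -1/12388 ≈ -8.0723e-5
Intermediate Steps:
l = -6468
1/(l + (-3016 - 2904)) = 1/(-6468 + (-3016 - 2904)) = 1/(-6468 - 5920) = 1/(-12388) = -1/12388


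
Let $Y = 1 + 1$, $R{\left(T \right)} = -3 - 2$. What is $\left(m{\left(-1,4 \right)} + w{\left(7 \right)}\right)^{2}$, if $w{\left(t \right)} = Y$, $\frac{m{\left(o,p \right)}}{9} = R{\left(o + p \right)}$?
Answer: $1849$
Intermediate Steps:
$R{\left(T \right)} = -5$ ($R{\left(T \right)} = -3 - 2 = -5$)
$m{\left(o,p \right)} = -45$ ($m{\left(o,p \right)} = 9 \left(-5\right) = -45$)
$Y = 2$
$w{\left(t \right)} = 2$
$\left(m{\left(-1,4 \right)} + w{\left(7 \right)}\right)^{2} = \left(-45 + 2\right)^{2} = \left(-43\right)^{2} = 1849$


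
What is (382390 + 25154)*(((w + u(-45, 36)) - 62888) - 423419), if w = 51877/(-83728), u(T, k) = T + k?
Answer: -2074313270053275/10466 ≈ -1.9820e+11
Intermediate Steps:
w = -51877/83728 (w = 51877*(-1/83728) = -51877/83728 ≈ -0.61959)
(382390 + 25154)*(((w + u(-45, 36)) - 62888) - 423419) = (382390 + 25154)*(((-51877/83728 + (-45 + 36)) - 62888) - 423419) = 407544*(((-51877/83728 - 9) - 62888) - 423419) = 407544*((-805429/83728 - 62888) - 423419) = 407544*(-5266291893/83728 - 423419) = 407544*(-40718317925/83728) = -2074313270053275/10466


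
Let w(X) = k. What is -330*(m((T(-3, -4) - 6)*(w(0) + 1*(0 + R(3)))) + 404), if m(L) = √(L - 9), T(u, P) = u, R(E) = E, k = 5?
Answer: -133320 - 2970*I ≈ -1.3332e+5 - 2970.0*I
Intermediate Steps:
w(X) = 5
m(L) = √(-9 + L)
-330*(m((T(-3, -4) - 6)*(w(0) + 1*(0 + R(3)))) + 404) = -330*(√(-9 + (-3 - 6)*(5 + 1*(0 + 3))) + 404) = -330*(√(-9 - 9*(5 + 1*3)) + 404) = -330*(√(-9 - 9*(5 + 3)) + 404) = -330*(√(-9 - 9*8) + 404) = -330*(√(-9 - 72) + 404) = -330*(√(-81) + 404) = -330*(9*I + 404) = -330*(404 + 9*I) = -133320 - 2970*I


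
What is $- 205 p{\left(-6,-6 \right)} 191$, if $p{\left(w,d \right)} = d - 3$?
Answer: $352395$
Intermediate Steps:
$p{\left(w,d \right)} = -3 + d$ ($p{\left(w,d \right)} = d - 3 = -3 + d$)
$- 205 p{\left(-6,-6 \right)} 191 = - 205 \left(-3 - 6\right) 191 = \left(-205\right) \left(-9\right) 191 = 1845 \cdot 191 = 352395$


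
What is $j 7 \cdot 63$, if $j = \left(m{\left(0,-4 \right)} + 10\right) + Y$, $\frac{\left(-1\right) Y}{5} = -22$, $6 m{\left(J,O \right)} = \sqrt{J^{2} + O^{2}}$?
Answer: $53214$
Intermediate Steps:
$m{\left(J,O \right)} = \frac{\sqrt{J^{2} + O^{2}}}{6}$
$Y = 110$ ($Y = \left(-5\right) \left(-22\right) = 110$)
$j = \frac{362}{3}$ ($j = \left(\frac{\sqrt{0^{2} + \left(-4\right)^{2}}}{6} + 10\right) + 110 = \left(\frac{\sqrt{0 + 16}}{6} + 10\right) + 110 = \left(\frac{\sqrt{16}}{6} + 10\right) + 110 = \left(\frac{1}{6} \cdot 4 + 10\right) + 110 = \left(\frac{2}{3} + 10\right) + 110 = \frac{32}{3} + 110 = \frac{362}{3} \approx 120.67$)
$j 7 \cdot 63 = \frac{362}{3} \cdot 7 \cdot 63 = \frac{2534}{3} \cdot 63 = 53214$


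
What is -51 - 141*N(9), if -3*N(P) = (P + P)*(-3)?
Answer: -2589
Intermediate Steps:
N(P) = 2*P (N(P) = -(P + P)*(-3)/3 = -2*P*(-3)/3 = -(-2)*P = 2*P)
-51 - 141*N(9) = -51 - 282*9 = -51 - 141*18 = -51 - 2538 = -2589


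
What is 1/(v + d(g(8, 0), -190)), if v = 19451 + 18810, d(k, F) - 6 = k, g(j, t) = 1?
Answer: 1/38268 ≈ 2.6131e-5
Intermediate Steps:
d(k, F) = 6 + k
v = 38261
1/(v + d(g(8, 0), -190)) = 1/(38261 + (6 + 1)) = 1/(38261 + 7) = 1/38268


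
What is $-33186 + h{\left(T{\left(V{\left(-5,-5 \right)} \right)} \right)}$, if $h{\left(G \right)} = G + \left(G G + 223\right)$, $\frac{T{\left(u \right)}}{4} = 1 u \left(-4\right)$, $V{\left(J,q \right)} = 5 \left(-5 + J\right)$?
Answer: $607837$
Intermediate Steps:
$V{\left(J,q \right)} = -25 + 5 J$
$T{\left(u \right)} = - 16 u$ ($T{\left(u \right)} = 4 \cdot 1 u \left(-4\right) = 4 u \left(-4\right) = 4 \left(- 4 u\right) = - 16 u$)
$h{\left(G \right)} = 223 + G + G^{2}$ ($h{\left(G \right)} = G + \left(G^{2} + 223\right) = G + \left(223 + G^{2}\right) = 223 + G + G^{2}$)
$-33186 + h{\left(T{\left(V{\left(-5,-5 \right)} \right)} \right)} = -33186 + \left(223 - 16 \left(-25 + 5 \left(-5\right)\right) + \left(- 16 \left(-25 + 5 \left(-5\right)\right)\right)^{2}\right) = -33186 + \left(223 - 16 \left(-25 - 25\right) + \left(- 16 \left(-25 - 25\right)\right)^{2}\right) = -33186 + \left(223 - -800 + \left(\left(-16\right) \left(-50\right)\right)^{2}\right) = -33186 + \left(223 + 800 + 800^{2}\right) = -33186 + \left(223 + 800 + 640000\right) = -33186 + 641023 = 607837$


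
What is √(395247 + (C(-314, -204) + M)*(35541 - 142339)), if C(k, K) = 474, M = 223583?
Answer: I*√23928444239 ≈ 1.5469e+5*I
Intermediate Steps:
√(395247 + (C(-314, -204) + M)*(35541 - 142339)) = √(395247 + (474 + 223583)*(35541 - 142339)) = √(395247 + 224057*(-106798)) = √(395247 - 23928839486) = √(-23928444239) = I*√23928444239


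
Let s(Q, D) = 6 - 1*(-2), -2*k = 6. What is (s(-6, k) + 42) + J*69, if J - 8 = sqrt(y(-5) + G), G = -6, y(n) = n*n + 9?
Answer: 602 + 138*sqrt(7) ≈ 967.11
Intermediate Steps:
k = -3 (k = -1/2*6 = -3)
y(n) = 9 + n**2 (y(n) = n**2 + 9 = 9 + n**2)
s(Q, D) = 8 (s(Q, D) = 6 + 2 = 8)
J = 8 + 2*sqrt(7) (J = 8 + sqrt((9 + (-5)**2) - 6) = 8 + sqrt((9 + 25) - 6) = 8 + sqrt(34 - 6) = 8 + sqrt(28) = 8 + 2*sqrt(7) ≈ 13.292)
(s(-6, k) + 42) + J*69 = (8 + 42) + (8 + 2*sqrt(7))*69 = 50 + (552 + 138*sqrt(7)) = 602 + 138*sqrt(7)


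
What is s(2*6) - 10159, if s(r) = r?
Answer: -10147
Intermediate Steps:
s(2*6) - 10159 = 2*6 - 10159 = 12 - 10159 = -10147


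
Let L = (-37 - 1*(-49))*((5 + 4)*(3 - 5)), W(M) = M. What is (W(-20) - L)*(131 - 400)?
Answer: -52724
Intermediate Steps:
L = -216 (L = (-37 + 49)*(9*(-2)) = 12*(-18) = -216)
(W(-20) - L)*(131 - 400) = (-20 - 1*(-216))*(131 - 400) = (-20 + 216)*(-269) = 196*(-269) = -52724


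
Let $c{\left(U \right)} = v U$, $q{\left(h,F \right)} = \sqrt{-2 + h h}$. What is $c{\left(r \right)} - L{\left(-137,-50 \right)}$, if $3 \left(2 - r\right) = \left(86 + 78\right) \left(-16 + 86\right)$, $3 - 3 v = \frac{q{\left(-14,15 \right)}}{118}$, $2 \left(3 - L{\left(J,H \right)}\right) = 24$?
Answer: $- \frac{11447}{3} + \frac{5737 \sqrt{194}}{531} \approx -3665.2$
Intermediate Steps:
$L{\left(J,H \right)} = -9$ ($L{\left(J,H \right)} = 3 - 12 = -9$)
$q{\left(h,F \right)} = \sqrt{-2 + h^{2}}$
$v = 1 - \frac{\sqrt{194}}{354}$ ($v = 1 - \frac{\sqrt{-2 + \left(-14\right)^{2}} \cdot \frac{1}{118}}{3} = 1 - \frac{\sqrt{-2 + 196} \cdot \frac{1}{118}}{3} = 1 - \frac{\sqrt{194} \cdot \frac{1}{118}}{3} = 1 - \frac{\frac{1}{118} \sqrt{194}}{3} = 1 - \frac{\sqrt{194}}{354} \approx 0.96065$)
$r = - \frac{11474}{3}$ ($r = 2 - \frac{\left(86 + 78\right) \left(-16 + 86\right)}{3} = 2 - \frac{164 \cdot 70}{3} = 2 - \frac{11480}{3} = - \frac{11474}{3} \approx -3824.7$)
$c{\left(U \right)} = U \left(1 - \frac{\sqrt{194}}{354}\right)$ ($c{\left(U \right)} = \left(1 - \frac{\sqrt{194}}{354}\right) U = U \left(1 - \frac{\sqrt{194}}{354}\right)$)
$c{\left(r \right)} - L{\left(-137,-50 \right)} = \frac{1}{354} \left(- \frac{11474}{3}\right) \left(354 - \sqrt{194}\right) - -9 = \left(- \frac{11474}{3} + \frac{5737 \sqrt{194}}{531}\right) + 9 = - \frac{11447}{3} + \frac{5737 \sqrt{194}}{531}$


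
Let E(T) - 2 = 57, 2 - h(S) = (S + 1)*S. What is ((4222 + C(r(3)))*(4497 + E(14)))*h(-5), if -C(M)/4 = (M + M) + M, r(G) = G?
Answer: -343285488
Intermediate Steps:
C(M) = -12*M (C(M) = -4*((M + M) + M) = -4*(2*M + M) = -12*M)
h(S) = 2 - S*(1 + S) (h(S) = 2 - (S + 1)*S = 2 - (1 + S)*S = 2 - S*(1 + S))
E(T) = 59 (E(T) = 2 + 57 = 59)
((4222 + C(r(3)))*(4497 + E(14)))*h(-5) = ((4222 - 12*3)*(4497 + 59))*(2 - 1*(-5) - 1*(-5)²) = ((4222 - 36)*4556)*(2 + 5 - 1*25) = (4186*4556)*(2 + 5 - 25) = 19071416*(-18) = -343285488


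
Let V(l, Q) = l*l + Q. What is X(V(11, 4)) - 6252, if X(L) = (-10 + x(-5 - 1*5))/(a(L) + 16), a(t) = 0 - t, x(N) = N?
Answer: -681448/109 ≈ -6251.8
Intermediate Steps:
V(l, Q) = Q + l² (V(l, Q) = l² + Q = Q + l²)
a(t) = -t
X(L) = -20/(16 - L) (X(L) = (-10 + (-5 - 1*5))/(-L + 16) = (-10 + (-5 - 5))/(16 - L) = (-10 - 10)/(16 - L) = -20/(16 - L))
X(V(11, 4)) - 6252 = 20/(-16 + (4 + 11²)) - 6252 = 20/(-16 + (4 + 121)) - 6252 = 20/(-16 + 125) - 6252 = 20/109 - 6252 = -681448/109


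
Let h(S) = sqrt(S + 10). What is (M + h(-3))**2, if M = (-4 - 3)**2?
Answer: (49 + sqrt(7))**2 ≈ 2667.3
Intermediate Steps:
M = 49 (M = (-7)**2 = 49)
h(S) = sqrt(10 + S)
(M + h(-3))**2 = (49 + sqrt(10 - 3))**2 = (49 + sqrt(7))**2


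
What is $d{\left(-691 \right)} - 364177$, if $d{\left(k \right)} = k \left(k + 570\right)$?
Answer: $-280566$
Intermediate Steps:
$d{\left(k \right)} = k \left(570 + k\right)$
$d{\left(-691 \right)} - 364177 = - 691 \left(570 - 691\right) - 364177 = \left(-691\right) \left(-121\right) - 364177 = 83611 - 364177 = -280566$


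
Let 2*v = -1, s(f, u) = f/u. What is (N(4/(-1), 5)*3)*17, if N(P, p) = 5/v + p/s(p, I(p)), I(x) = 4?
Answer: -306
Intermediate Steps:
v = -½ (v = (½)*(-1) = -½ ≈ -0.50000)
N(P, p) = -6 (N(P, p) = 5/(-½) + p/((p/4)) = 5*(-2) + p/((p*(¼))) = -10 + p/((p/4)) = -10 + p*(4/p) = -10 + 4 = -6)
(N(4/(-1), 5)*3)*17 = -6*3*17 = -18*17 = -306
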